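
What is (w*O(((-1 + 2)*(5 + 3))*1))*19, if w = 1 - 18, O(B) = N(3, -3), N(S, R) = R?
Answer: 969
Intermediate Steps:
O(B) = -3
w = -17
(w*O(((-1 + 2)*(5 + 3))*1))*19 = -17*(-3)*19 = 51*19 = 969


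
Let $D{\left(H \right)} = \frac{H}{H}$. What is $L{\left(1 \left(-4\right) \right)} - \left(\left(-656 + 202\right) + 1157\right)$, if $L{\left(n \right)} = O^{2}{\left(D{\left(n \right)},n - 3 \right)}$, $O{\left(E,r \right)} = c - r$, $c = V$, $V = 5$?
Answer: $-559$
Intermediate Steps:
$c = 5$
$D{\left(H \right)} = 1$
$O{\left(E,r \right)} = 5 - r$
$L{\left(n \right)} = \left(8 - n\right)^{2}$ ($L{\left(n \right)} = \left(5 - \left(n - 3\right)\right)^{2} = \left(5 - \left(-3 + n\right)\right)^{2} = \left(8 - n\right)^{2}$)
$L{\left(1 \left(-4\right) \right)} - \left(\left(-656 + 202\right) + 1157\right) = \left(-8 + 1 \left(-4\right)\right)^{2} - \left(\left(-656 + 202\right) + 1157\right) = \left(-8 - 4\right)^{2} - \left(-454 + 1157\right) = \left(-12\right)^{2} - 703 = 144 - 703 = -559$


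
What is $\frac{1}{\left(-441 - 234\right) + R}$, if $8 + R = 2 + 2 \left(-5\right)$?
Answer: $- \frac{1}{691} \approx -0.0014472$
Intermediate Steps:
$R = -16$ ($R = -8 + \left(2 + 2 \left(-5\right)\right) = -8 + \left(2 - 10\right) = -8 - 8 = -16$)
$\frac{1}{\left(-441 - 234\right) + R} = \frac{1}{\left(-441 - 234\right) - 16} = \frac{1}{-675 - 16} = \frac{1}{-691} = - \frac{1}{691}$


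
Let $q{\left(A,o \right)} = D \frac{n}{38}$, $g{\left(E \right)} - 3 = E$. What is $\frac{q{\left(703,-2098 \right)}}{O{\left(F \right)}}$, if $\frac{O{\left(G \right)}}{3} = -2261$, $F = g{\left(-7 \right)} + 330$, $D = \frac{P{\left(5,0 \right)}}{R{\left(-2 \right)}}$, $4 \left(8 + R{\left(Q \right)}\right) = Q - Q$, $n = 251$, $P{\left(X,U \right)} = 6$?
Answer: $\frac{251}{343672} \approx 0.00073035$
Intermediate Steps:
$g{\left(E \right)} = 3 + E$
$R{\left(Q \right)} = -8$ ($R{\left(Q \right)} = -8 + \frac{Q - Q}{4} = -8 + \frac{1}{4} \cdot 0 = -8 + 0 = -8$)
$D = - \frac{3}{4}$ ($D = \frac{6}{-8} = 6 \left(- \frac{1}{8}\right) = - \frac{3}{4} \approx -0.75$)
$q{\left(A,o \right)} = - \frac{753}{152}$ ($q{\left(A,o \right)} = - \frac{3 \cdot \frac{251}{38}}{4} = - \frac{3 \cdot 251 \cdot \frac{1}{38}}{4} = \left(- \frac{3}{4}\right) \frac{251}{38} = - \frac{753}{152}$)
$F = 326$ ($F = \left(3 - 7\right) + 330 = -4 + 330 = 326$)
$O{\left(G \right)} = -6783$ ($O{\left(G \right)} = 3 \left(-2261\right) = -6783$)
$\frac{q{\left(703,-2098 \right)}}{O{\left(F \right)}} = - \frac{753}{152 \left(-6783\right)} = \left(- \frac{753}{152}\right) \left(- \frac{1}{6783}\right) = \frac{251}{343672}$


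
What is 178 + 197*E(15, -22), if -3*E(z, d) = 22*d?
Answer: 95882/3 ≈ 31961.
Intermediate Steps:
E(z, d) = -22*d/3
178 + 197*E(15, -22) = 178 + 197*(-22/3*(-22)) = 178 + 197*(484/3) = 178 + 95348/3 = 95882/3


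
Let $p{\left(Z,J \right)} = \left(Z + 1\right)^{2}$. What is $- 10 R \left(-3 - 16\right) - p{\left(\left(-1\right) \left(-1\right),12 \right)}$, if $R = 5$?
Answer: $946$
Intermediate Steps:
$p{\left(Z,J \right)} = \left(1 + Z\right)^{2}$
$- 10 R \left(-3 - 16\right) - p{\left(\left(-1\right) \left(-1\right),12 \right)} = \left(-10\right) 5 \left(-3 - 16\right) - \left(1 - -1\right)^{2} = - 50 \left(-3 - 16\right) - \left(1 + 1\right)^{2} = \left(-50\right) \left(-19\right) - 2^{2} = 950 - 4 = 946$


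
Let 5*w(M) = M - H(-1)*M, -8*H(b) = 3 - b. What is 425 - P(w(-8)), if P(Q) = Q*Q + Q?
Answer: 10541/25 ≈ 421.64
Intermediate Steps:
H(b) = -3/8 + b/8 (H(b) = -(3 - b)/8 = -3/8 + b/8)
w(M) = 3*M/10 (w(M) = (M - (-3/8 + (1/8)*(-1))*M)/5 = (M - (-3/8 - 1/8)*M)/5 = (M - (-1)*M/2)/5 = (M + M/2)/5 = (3*M/2)/5 = 3*M/10)
P(Q) = Q + Q**2 (P(Q) = Q**2 + Q = Q + Q**2)
425 - P(w(-8)) = 425 - (3/10)*(-8)*(1 + (3/10)*(-8)) = 425 - (-12)*(1 - 12/5)/5 = 425 - (-12)*(-7)/(5*5) = 425 - 1*84/25 = 425 - 84/25 = 10541/25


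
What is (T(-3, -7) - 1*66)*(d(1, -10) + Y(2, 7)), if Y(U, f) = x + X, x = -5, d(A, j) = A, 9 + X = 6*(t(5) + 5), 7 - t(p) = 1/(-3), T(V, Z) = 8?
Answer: -3538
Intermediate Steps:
t(p) = 22/3 (t(p) = 7 - 1/(-3) = 7 - 1*(-⅓) = 7 + ⅓ = 22/3)
X = 65 (X = -9 + 6*(22/3 + 5) = -9 + 6*(37/3) = -9 + 74 = 65)
Y(U, f) = 60 (Y(U, f) = -5 + 65 = 60)
(T(-3, -7) - 1*66)*(d(1, -10) + Y(2, 7)) = (8 - 1*66)*(1 + 60) = (8 - 66)*61 = -58*61 = -3538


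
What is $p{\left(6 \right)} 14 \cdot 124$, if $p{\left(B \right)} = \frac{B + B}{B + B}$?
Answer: $1736$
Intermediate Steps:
$p{\left(B \right)} = 1$ ($p{\left(B \right)} = \frac{2 B}{2 B} = 2 B \frac{1}{2 B} = 1$)
$p{\left(6 \right)} 14 \cdot 124 = 1 \cdot 14 \cdot 124 = 14 \cdot 124 = 1736$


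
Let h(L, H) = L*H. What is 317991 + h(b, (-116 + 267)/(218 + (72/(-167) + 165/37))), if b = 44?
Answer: 436297040059/1371913 ≈ 3.1802e+5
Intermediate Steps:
h(L, H) = H*L
317991 + h(b, (-116 + 267)/(218 + (72/(-167) + 165/37))) = 317991 + ((-116 + 267)/(218 + (72/(-167) + 165/37)))*44 = 317991 + (151/(218 + (72*(-1/167) + 165*(1/37))))*44 = 317991 + (151/(218 + (-72/167 + 165/37)))*44 = 317991 + (151/(218 + 24891/6179))*44 = 317991 + (151/(1371913/6179))*44 = 317991 + (151*(6179/1371913))*44 = 317991 + (933029/1371913)*44 = 317991 + 41053276/1371913 = 436297040059/1371913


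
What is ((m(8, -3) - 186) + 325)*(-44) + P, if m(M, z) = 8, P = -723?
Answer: -7191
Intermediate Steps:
((m(8, -3) - 186) + 325)*(-44) + P = ((8 - 186) + 325)*(-44) - 723 = (-178 + 325)*(-44) - 723 = 147*(-44) - 723 = -6468 - 723 = -7191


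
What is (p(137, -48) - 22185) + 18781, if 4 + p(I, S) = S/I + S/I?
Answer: -466992/137 ≈ -3408.7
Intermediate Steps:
p(I, S) = -4 + 2*S/I (p(I, S) = -4 + (S/I + S/I) = -4 + 2*S/I)
(p(137, -48) - 22185) + 18781 = ((-4 + 2*(-48)/137) - 22185) + 18781 = ((-4 + 2*(-48)*(1/137)) - 22185) + 18781 = ((-4 - 96/137) - 22185) + 18781 = (-644/137 - 22185) + 18781 = -3039989/137 + 18781 = -466992/137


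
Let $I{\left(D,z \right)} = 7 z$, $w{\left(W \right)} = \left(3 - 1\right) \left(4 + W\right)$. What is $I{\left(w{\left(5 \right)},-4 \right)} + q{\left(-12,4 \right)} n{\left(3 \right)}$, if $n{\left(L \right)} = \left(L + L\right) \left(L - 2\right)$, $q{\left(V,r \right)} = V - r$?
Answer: $-124$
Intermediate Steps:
$w{\left(W \right)} = 8 + 2 W$ ($w{\left(W \right)} = 2 \left(4 + W\right) = 8 + 2 W$)
$n{\left(L \right)} = 2 L \left(-2 + L\right)$
$I{\left(w{\left(5 \right)},-4 \right)} + q{\left(-12,4 \right)} n{\left(3 \right)} = 7 \left(-4\right) + \left(-12 - 4\right) 2 \cdot 3 \left(-2 + 3\right) = -28 + \left(-12 - 4\right) 2 \cdot 3 \cdot 1 = -28 - 96 = -124$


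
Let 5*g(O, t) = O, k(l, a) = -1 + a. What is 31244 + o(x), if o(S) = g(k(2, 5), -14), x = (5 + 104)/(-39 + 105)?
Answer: 156224/5 ≈ 31245.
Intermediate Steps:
x = 109/66 ≈ 1.6515
g(O, t) = O/5
o(S) = 4/5 (o(S) = (-1 + 5)/5 = (1/5)*4 = 4/5)
31244 + o(x) = 31244 + 4/5 = 156224/5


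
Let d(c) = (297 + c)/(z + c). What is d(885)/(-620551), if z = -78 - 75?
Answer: -197/75707222 ≈ -2.6021e-6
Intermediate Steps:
z = -153
d(c) = (297 + c)/(-153 + c)
d(885)/(-620551) = ((297 + 885)/(-153 + 885))/(-620551) = (1182/732)*(-1/620551) = ((1/732)*1182)*(-1/620551) = (197/122)*(-1/620551) = -197/75707222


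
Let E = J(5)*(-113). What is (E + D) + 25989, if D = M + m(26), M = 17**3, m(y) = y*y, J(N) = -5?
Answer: 32143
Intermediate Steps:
m(y) = y**2
M = 4913
D = 5589 (D = 4913 + 26**2 = 4913 + 676 = 5589)
E = 565 (E = -5*(-113) = 565)
(E + D) + 25989 = (565 + 5589) + 25989 = 6154 + 25989 = 32143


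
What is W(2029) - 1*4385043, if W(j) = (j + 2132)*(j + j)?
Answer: 12500295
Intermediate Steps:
W(j) = 2*j*(2132 + j) (W(j) = (2132 + j)*(2*j) = 2*j*(2132 + j))
W(2029) - 1*4385043 = 2*2029*(2132 + 2029) - 1*4385043 = 2*2029*4161 - 4385043 = 16885338 - 4385043 = 12500295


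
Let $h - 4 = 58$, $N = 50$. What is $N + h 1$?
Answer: $112$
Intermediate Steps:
$h = 62$ ($h = 4 + 58 = 62$)
$N + h 1 = 50 + 62 \cdot 1 = 50 + 62 = 112$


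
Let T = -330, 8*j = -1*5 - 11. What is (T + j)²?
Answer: 110224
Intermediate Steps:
j = -2 (j = (-1*5 - 11)/8 = (-5 - 11)/8 = (⅛)*(-16) = -2)
(T + j)² = (-330 - 2)² = (-332)² = 110224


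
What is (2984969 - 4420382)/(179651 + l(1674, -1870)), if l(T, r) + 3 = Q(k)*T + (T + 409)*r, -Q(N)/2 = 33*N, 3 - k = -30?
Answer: 49497/253846 ≈ 0.19499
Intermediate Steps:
k = 33 (k = 3 - 1*(-30) = 3 + 30 = 33)
Q(N) = -66*N
l(T, r) = -3 - 2178*T + r*(409 + T) (l(T, r) = -3 + ((-66*33)*T + (T + 409)*r) = -3 + (-2178*T + (409 + T)*r) = -3 + (-2178*T + r*(409 + T)) = -3 - 2178*T + r*(409 + T))
(2984969 - 4420382)/(179651 + l(1674, -1870)) = (2984969 - 4420382)/(179651 + (-3 - 2178*1674 + 409*(-1870) + 1674*(-1870))) = -1435413/(179651 + (-3 - 3645972 - 764830 - 3130380)) = -1435413/(179651 - 7541185) = -1435413/(-7361534) = -1435413*(-1/7361534) = 49497/253846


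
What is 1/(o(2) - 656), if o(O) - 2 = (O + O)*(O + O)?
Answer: -1/638 ≈ -0.0015674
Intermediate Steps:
o(O) = 2 + 4*O**2 (o(O) = 2 + (O + O)*(O + O) = 2 + (2*O)*(2*O) = 2 + 4*O**2)
1/(o(2) - 656) = 1/((2 + 4*2**2) - 656) = 1/((2 + 4*4) - 656) = 1/((2 + 16) - 656) = 1/(18 - 656) = 1/(-638) = -1/638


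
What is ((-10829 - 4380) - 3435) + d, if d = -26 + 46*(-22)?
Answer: -19682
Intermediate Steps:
d = -1038 (d = -26 - 1012 = -1038)
((-10829 - 4380) - 3435) + d = ((-10829 - 4380) - 3435) - 1038 = (-15209 - 3435) - 1038 = -18644 - 1038 = -19682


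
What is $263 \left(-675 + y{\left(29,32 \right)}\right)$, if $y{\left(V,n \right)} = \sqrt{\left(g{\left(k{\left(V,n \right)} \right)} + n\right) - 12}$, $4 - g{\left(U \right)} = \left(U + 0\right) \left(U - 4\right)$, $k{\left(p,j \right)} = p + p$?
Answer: $-177525 + 526 i \sqrt{777} \approx -1.7753 \cdot 10^{5} + 14662.0 i$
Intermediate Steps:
$k{\left(p,j \right)} = 2 p$
$g{\left(U \right)} = 4 - U \left(-4 + U\right)$ ($g{\left(U \right)} = 4 - \left(U + 0\right) \left(U - 4\right) = 4 - U \left(-4 + U\right)$)
$y{\left(V,n \right)} = \sqrt{-8 + n - 4 V^{2} + 8 V}$ ($y{\left(V,n \right)} = \sqrt{\left(\left(4 - \left(2 V\right)^{2} + 4 \cdot 2 V\right) + n\right) - 12} = \sqrt{\left(\left(4 - 4 V^{2} + 8 V\right) + n\right) - 12} = \sqrt{\left(4 + n - 4 V^{2} + 8 V\right) - 12} = \sqrt{-8 + n - 4 V^{2} + 8 V}$)
$263 \left(-675 + y{\left(29,32 \right)}\right) = 263 \left(-675 + \sqrt{-8 + 32 - 4 \cdot 29^{2} + 8 \cdot 29}\right) = 263 \left(-675 + \sqrt{-8 + 32 - 3364 + 232}\right) = 263 \left(-675 + \sqrt{-3108}\right) = 263 \left(-675 + 2 i \sqrt{777}\right) = -177525 + 526 i \sqrt{777}$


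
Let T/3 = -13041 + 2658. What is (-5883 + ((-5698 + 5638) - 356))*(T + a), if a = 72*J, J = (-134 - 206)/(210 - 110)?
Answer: 988747731/5 ≈ 1.9775e+8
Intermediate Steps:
T = -31149 (T = 3*(-13041 + 2658) = 3*(-10383) = -31149)
J = -17/5 (J = -340/100 = -340*1/100 = -17/5 ≈ -3.4000)
a = -1224/5 (a = 72*(-17/5) = -1224/5 ≈ -244.80)
(-5883 + ((-5698 + 5638) - 356))*(T + a) = (-5883 + ((-5698 + 5638) - 356))*(-31149 - 1224/5) = (-5883 + (-60 - 356))*(-156969/5) = (-5883 - 416)*(-156969/5) = -6299*(-156969/5) = 988747731/5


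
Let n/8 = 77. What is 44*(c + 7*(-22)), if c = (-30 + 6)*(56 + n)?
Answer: -716408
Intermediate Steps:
n = 616 (n = 8*77 = 616)
c = -16128 (c = (-30 + 6)*(56 + 616) = -24*672 = -16128)
44*(c + 7*(-22)) = 44*(-16128 + 7*(-22)) = 44*(-16128 - 154) = 44*(-16282) = -716408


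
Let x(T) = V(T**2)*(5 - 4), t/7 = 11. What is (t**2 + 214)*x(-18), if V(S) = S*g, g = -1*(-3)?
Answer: 5970996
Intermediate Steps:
t = 77 (t = 7*11 = 77)
g = 3
V(S) = 3*S (V(S) = S*3 = 3*S)
x(T) = 3*T**2 (x(T) = (3*T**2)*(5 - 4) = (3*T**2)*1 = 3*T**2)
(t**2 + 214)*x(-18) = (77**2 + 214)*(3*(-18)**2) = (5929 + 214)*(3*324) = 6143*972 = 5970996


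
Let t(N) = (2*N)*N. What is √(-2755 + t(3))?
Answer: I*√2737 ≈ 52.316*I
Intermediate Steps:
t(N) = 2*N²
√(-2755 + t(3)) = √(-2755 + 2*3²) = √(-2755 + 2*9) = √(-2755 + 18) = √(-2737) = I*√2737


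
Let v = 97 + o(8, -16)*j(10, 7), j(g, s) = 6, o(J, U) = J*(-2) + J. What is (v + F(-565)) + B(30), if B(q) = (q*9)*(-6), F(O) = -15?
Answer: -1586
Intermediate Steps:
o(J, U) = -J (o(J, U) = -2*J + J = -J)
v = 49 (v = 97 - 1*8*6 = 97 - 8*6 = 97 - 48 = 49)
B(q) = -54*q (B(q) = (9*q)*(-6) = -54*q)
(v + F(-565)) + B(30) = (49 - 15) - 54*30 = 34 - 1620 = -1586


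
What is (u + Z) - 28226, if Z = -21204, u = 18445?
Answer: -30985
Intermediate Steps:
(u + Z) - 28226 = (18445 - 21204) - 28226 = -2759 - 28226 = -30985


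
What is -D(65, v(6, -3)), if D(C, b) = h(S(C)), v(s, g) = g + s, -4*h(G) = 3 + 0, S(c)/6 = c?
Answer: ¾ ≈ 0.75000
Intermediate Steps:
S(c) = 6*c
h(G) = -¾ (h(G) = -(3 + 0)/4 = -¼*3 = -¾)
D(C, b) = -¾
-D(65, v(6, -3)) = -1*(-¾) = ¾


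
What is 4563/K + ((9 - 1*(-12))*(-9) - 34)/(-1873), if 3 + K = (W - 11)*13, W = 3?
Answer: -8522638/200411 ≈ -42.526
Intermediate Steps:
K = -107 (K = -3 + (3 - 11)*13 = -3 - 8*13 = -3 - 104 = -107)
4563/K + ((9 - 1*(-12))*(-9) - 34)/(-1873) = 4563/(-107) + ((9 - 1*(-12))*(-9) - 34)/(-1873) = 4563*(-1/107) + ((9 + 12)*(-9) - 34)*(-1/1873) = -4563/107 + (21*(-9) - 34)*(-1/1873) = -4563/107 + (-189 - 34)*(-1/1873) = -4563/107 - 223*(-1/1873) = -4563/107 + 223/1873 = -8522638/200411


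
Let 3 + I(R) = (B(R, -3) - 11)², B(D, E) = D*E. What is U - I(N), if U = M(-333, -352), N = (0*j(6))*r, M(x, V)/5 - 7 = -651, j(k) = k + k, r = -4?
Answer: -3338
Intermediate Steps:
j(k) = 2*k
M(x, V) = -3220 (M(x, V) = 35 + 5*(-651) = 35 - 3255 = -3220)
N = 0 (N = (0*(2*6))*(-4) = (0*12)*(-4) = 0*(-4) = 0)
U = -3220
I(R) = -3 + (-11 - 3*R)² (I(R) = -3 + (R*(-3) - 11)² = -3 + (-3*R - 11)² = -3 + (-11 - 3*R)²)
U - I(N) = -3220 - (-3 + (11 + 3*0)²) = -3220 - (-3 + (11 + 0)²) = -3220 - (-3 + 11²) = -3220 - (-3 + 121) = -3220 - 1*118 = -3220 - 118 = -3338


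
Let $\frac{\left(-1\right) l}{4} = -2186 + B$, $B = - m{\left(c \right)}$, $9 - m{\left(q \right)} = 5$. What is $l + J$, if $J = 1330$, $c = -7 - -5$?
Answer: $10090$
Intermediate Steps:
$c = -2$ ($c = -7 + 5 = -2$)
$m{\left(q \right)} = 4$ ($m{\left(q \right)} = 9 - 5 = 4$)
$B = -4$ ($B = \left(-1\right) 4 = -4$)
$l = 8760$ ($l = - 4 \left(-2186 - 4\right) = \left(-4\right) \left(-2190\right) = 8760$)
$l + J = 8760 + 1330 = 10090$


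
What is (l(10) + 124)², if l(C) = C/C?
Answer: 15625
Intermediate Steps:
l(C) = 1
(l(10) + 124)² = (1 + 124)² = 125² = 15625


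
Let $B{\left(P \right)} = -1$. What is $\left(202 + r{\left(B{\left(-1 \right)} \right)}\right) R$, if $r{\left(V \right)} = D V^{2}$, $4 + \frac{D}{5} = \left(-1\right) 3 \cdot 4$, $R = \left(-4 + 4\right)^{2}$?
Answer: $0$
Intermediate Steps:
$R = 0$ ($R = 0^{2} = 0$)
$D = -80$ ($D = -20 + 5 \left(-1\right) 3 \cdot 4 = -20 + 5 \left(\left(-3\right) 4\right) = -20 + 5 \left(-12\right) = -20 - 60 = -80$)
$r{\left(V \right)} = - 80 V^{2}$
$\left(202 + r{\left(B{\left(-1 \right)} \right)}\right) R = \left(202 - 80 \left(-1\right)^{2}\right) 0 = \left(202 - 80\right) 0 = 122 \cdot 0 = 0$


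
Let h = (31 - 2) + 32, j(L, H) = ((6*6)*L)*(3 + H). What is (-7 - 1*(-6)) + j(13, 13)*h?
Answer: 456767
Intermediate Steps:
j(L, H) = 36*L*(3 + H) (j(L, H) = (36*L)*(3 + H) = 36*L*(3 + H))
h = 61 (h = 29 + 32 = 61)
(-7 - 1*(-6)) + j(13, 13)*h = (-7 - 1*(-6)) + (36*13*(3 + 13))*61 = (-7 + 6) + (36*13*16)*61 = -1 + 7488*61 = -1 + 456768 = 456767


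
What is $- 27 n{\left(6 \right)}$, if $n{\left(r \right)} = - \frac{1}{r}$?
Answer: $\frac{9}{2} \approx 4.5$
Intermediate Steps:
$- 27 n{\left(6 \right)} = - 27 \left(- \frac{1}{6}\right) = - 27 \left(\left(-1\right) \frac{1}{6}\right) = \left(-27\right) \left(- \frac{1}{6}\right) = \frac{9}{2}$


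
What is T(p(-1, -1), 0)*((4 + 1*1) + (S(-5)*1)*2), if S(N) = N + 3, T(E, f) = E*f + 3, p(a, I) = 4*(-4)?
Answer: 3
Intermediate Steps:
p(a, I) = -16
T(E, f) = 3 + E*f
S(N) = 3 + N
T(p(-1, -1), 0)*((4 + 1*1) + (S(-5)*1)*2) = (3 - 16*0)*((4 + 1*1) + ((3 - 5)*1)*2) = (3 + 0)*((4 + 1) - 2*1*2) = 3*(5 - 2*2) = 3*(5 - 4) = 3*1 = 3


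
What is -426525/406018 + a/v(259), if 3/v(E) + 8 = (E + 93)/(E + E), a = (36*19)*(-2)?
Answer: 350922948393/105158662 ≈ 3337.1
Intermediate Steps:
a = -1368 (a = 684*(-2) = -1368)
v(E) = 3/(-8 + (93 + E)/(2*E)) (v(E) = 3/(-8 + (E + 93)/(E + E)) = 3/(-8 + (93 + E)/((2*E))) = 3/(-8 + (93 + E)*(1/(2*E))) = 3/(-8 + (93 + E)/(2*E)))
-426525/406018 + a/v(259) = -426525/406018 - 1368/((-2*259/(-31 + 5*259))) = -426525*1/406018 - 1368/((-2*259/(-31 + 1295))) = -426525/406018 - 1368/((-2*259/1264)) = -426525/406018 - 1368/((-2*259*1/1264)) = -426525/406018 - 1368/(-259/632) = -426525/406018 - 1368*(-632/259) = -426525/406018 + 864576/259 = 350922948393/105158662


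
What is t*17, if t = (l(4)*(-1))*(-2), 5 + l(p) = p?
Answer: -34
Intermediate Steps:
l(p) = -5 + p
t = -2 (t = ((-5 + 4)*(-1))*(-2) = -1*(-1)*(-2) = 1*(-2) = -2)
t*17 = -2*17 = -34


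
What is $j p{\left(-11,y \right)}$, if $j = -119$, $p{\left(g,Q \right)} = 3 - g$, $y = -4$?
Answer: $-1666$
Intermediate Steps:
$j p{\left(-11,y \right)} = - 119 \left(3 - -11\right) = - 119 \left(3 + 11\right) = \left(-119\right) 14 = -1666$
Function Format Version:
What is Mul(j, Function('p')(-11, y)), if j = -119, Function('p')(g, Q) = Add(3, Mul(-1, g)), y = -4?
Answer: -1666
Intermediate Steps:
Mul(j, Function('p')(-11, y)) = Mul(-119, Add(3, Mul(-1, -11))) = Mul(-119, Add(3, 11)) = Mul(-119, 14) = -1666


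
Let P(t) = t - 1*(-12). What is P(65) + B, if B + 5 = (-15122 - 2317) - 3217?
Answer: -20584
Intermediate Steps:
P(t) = 12 + t (P(t) = t + 12 = 12 + t)
B = -20661 (B = -5 + ((-15122 - 2317) - 3217) = -5 + (-17439 - 3217) = -5 - 20656 = -20661)
P(65) + B = (12 + 65) - 20661 = 77 - 20661 = -20584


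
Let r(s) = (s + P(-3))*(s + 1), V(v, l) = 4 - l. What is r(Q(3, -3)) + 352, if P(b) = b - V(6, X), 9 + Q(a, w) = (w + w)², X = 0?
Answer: 912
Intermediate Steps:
Q(a, w) = -9 + 4*w² (Q(a, w) = -9 + (w + w)² = -9 + (2*w)² = -9 + 4*w²)
P(b) = -4 + b (P(b) = b - (4 - 1*0) = b - (4 + 0) = b - 1*4 = b - 4 = -4 + b)
r(s) = (1 + s)*(-7 + s) (r(s) = (s + (-4 - 3))*(s + 1) = (s - 7)*(1 + s) = (-7 + s)*(1 + s) = (1 + s)*(-7 + s))
r(Q(3, -3)) + 352 = (-7 + (-9 + 4*(-3)²)² - 6*(-9 + 4*(-3)²)) + 352 = (-7 + (-9 + 4*9)² - 6*(-9 + 4*9)) + 352 = (-7 + (-9 + 36)² - 6*(-9 + 36)) + 352 = (-7 + 27² - 6*27) + 352 = (-7 + 729 - 162) + 352 = 560 + 352 = 912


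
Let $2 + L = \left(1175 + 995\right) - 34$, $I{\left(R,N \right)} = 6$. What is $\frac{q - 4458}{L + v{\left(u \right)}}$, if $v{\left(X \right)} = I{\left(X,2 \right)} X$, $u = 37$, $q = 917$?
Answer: $- \frac{3541}{2356} \approx -1.503$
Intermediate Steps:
$v{\left(X \right)} = 6 X$
$L = 2134$ ($L = -2 + \left(\left(1175 + 995\right) - 34\right) = -2 + \left(2170 - 34\right) = -2 + 2136 = 2134$)
$\frac{q - 4458}{L + v{\left(u \right)}} = \frac{917 - 4458}{2134 + 6 \cdot 37} = - \frac{3541}{2134 + 222} = - \frac{3541}{2356}$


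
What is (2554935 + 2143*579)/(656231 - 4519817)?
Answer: -632622/643931 ≈ -0.98244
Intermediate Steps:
(2554935 + 2143*579)/(656231 - 4519817) = (2554935 + 1240797)/(-3863586) = 3795732*(-1/3863586) = -632622/643931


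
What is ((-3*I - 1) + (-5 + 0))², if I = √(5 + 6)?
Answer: 135 + 36*√11 ≈ 254.40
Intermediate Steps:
I = √11 ≈ 3.3166
((-3*I - 1) + (-5 + 0))² = ((-3*√11 - 1) + (-5 + 0))² = ((-1 - 3*√11) - 5)² = (-6 - 3*√11)²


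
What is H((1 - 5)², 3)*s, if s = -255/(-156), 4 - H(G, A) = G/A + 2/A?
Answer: -85/26 ≈ -3.2692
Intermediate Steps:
H(G, A) = 4 - 2/A - G/A (H(G, A) = 4 - (G/A + 2/A) = 4 - (2/A + G/A) = 4 + (-2/A - G/A) = 4 - 2/A - G/A)
s = 85/52 (s = -255*(-1/156) = 85/52 ≈ 1.6346)
H((1 - 5)², 3)*s = ((-2 - (1 - 5)² + 4*3)/3)*(85/52) = ((-2 - 1*(-4)² + 12)/3)*(85/52) = ((-2 - 1*16 + 12)/3)*(85/52) = ((-2 - 16 + 12)/3)*(85/52) = ((⅓)*(-6))*(85/52) = -2*85/52 = -85/26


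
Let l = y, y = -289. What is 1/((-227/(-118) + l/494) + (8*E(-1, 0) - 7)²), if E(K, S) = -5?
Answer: 14573/32211266 ≈ 0.00045242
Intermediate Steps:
l = -289
1/((-227/(-118) + l/494) + (8*E(-1, 0) - 7)²) = 1/((-227/(-118) - 289/494) + (8*(-5) - 7)²) = 1/((-227*(-1/118) - 289*1/494) + (-40 - 7)²) = 1/((227/118 - 289/494) + (-47)²) = 1/(19509/14573 + 2209) = 1/(32211266/14573) = 14573/32211266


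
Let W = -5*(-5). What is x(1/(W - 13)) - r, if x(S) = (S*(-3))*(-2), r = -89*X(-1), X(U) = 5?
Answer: 891/2 ≈ 445.50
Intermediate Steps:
W = 25
r = -445 (r = -89*5 = -445)
x(S) = 6*S (x(S) = -3*S*(-2) = 6*S)
x(1/(W - 13)) - r = 6/(25 - 13) - 1*(-445) = 6/12 + 445 = 6*(1/12) + 445 = ½ + 445 = 891/2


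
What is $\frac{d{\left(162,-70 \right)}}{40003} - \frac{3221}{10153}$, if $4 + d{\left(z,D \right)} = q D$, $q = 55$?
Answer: $- \frac{167979325}{406150459} \approx -0.41359$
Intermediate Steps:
$d{\left(z,D \right)} = -4 + 55 D$
$\frac{d{\left(162,-70 \right)}}{40003} - \frac{3221}{10153} = \frac{-4 + 55 \left(-70\right)}{40003} - \frac{3221}{10153} = \left(-4 - 3850\right) \frac{1}{40003} - \frac{3221}{10153} = \left(-3854\right) \frac{1}{40003} - \frac{3221}{10153} = - \frac{3854}{40003} - \frac{3221}{10153} = - \frac{167979325}{406150459}$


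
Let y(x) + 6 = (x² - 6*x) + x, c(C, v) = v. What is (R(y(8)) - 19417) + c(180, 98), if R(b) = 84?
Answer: -19235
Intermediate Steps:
y(x) = -6 + x² - 5*x (y(x) = -6 + ((x² - 6*x) + x) = -6 + (x² - 5*x) = -6 + x² - 5*x)
(R(y(8)) - 19417) + c(180, 98) = (84 - 19417) + 98 = -19333 + 98 = -19235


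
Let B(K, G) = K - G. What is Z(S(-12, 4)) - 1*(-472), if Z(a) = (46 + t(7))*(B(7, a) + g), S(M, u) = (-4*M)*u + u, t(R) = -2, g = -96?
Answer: -12068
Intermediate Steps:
S(M, u) = u - 4*M*u (S(M, u) = -4*M*u + u = u - 4*M*u)
Z(a) = -3916 - 44*a (Z(a) = (46 - 2)*((7 - a) - 96) = 44*(-89 - a) = -3916 - 44*a)
Z(S(-12, 4)) - 1*(-472) = (-3916 - 176*(1 - 4*(-12))) - 1*(-472) = (-3916 - 176*(1 + 48)) + 472 = (-3916 - 176*49) + 472 = (-3916 - 44*196) + 472 = (-3916 - 8624) + 472 = -12540 + 472 = -12068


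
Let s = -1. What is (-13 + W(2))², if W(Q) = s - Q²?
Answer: 324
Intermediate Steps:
W(Q) = -1 - Q²
(-13 + W(2))² = (-13 + (-1 - 1*2²))² = (-13 + (-1 - 1*4))² = (-13 + (-1 - 4))² = (-13 - 5)² = (-18)² = 324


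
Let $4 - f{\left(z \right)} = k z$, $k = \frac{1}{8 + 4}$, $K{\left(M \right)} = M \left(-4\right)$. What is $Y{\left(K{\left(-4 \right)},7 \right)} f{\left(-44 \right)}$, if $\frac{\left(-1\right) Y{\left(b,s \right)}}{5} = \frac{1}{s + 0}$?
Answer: $- \frac{115}{21} \approx -5.4762$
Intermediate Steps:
$K{\left(M \right)} = - 4 M$
$k = \frac{1}{12} \approx 0.083333$
$Y{\left(b,s \right)} = - \frac{5}{s}$ ($Y{\left(b,s \right)} = - \frac{5}{s + 0} = - \frac{5}{s}$)
$f{\left(z \right)} = 4 - \frac{z}{12}$
$Y{\left(K{\left(-4 \right)},7 \right)} f{\left(-44 \right)} = - \frac{5}{7} \left(4 - - \frac{11}{3}\right) = \left(-5\right) \frac{1}{7} \left(4 + \frac{11}{3}\right) = \left(- \frac{5}{7}\right) \frac{23}{3} = - \frac{115}{21}$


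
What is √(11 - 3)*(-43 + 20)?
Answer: -46*√2 ≈ -65.054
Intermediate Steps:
√(11 - 3)*(-43 + 20) = √8*(-23) = (2*√2)*(-23) = -46*√2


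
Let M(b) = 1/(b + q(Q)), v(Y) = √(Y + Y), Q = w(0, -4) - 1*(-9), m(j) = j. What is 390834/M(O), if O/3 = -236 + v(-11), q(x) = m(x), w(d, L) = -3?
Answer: -274365468 + 1172502*I*√22 ≈ -2.7437e+8 + 5.4995e+6*I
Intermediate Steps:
Q = 6 (Q = -3 - 1*(-9) = -3 + 9 = 6)
v(Y) = √2*√Y (v(Y) = √(2*Y) = √2*√Y)
q(x) = x
O = -708 + 3*I*√22 (O = 3*(-236 + √2*√(-11)) = 3*(-236 + √2*(I*√11)) = 3*(-236 + I*√22) = -708 + 3*I*√22 ≈ -708.0 + 14.071*I)
M(b) = 1/(6 + b) (M(b) = 1/(b + 6) = 1/(6 + b))
390834/M(O) = 390834/(1/(6 + (-708 + 3*I*√22))) = 390834/(1/(-702 + 3*I*√22)) = 390834*(-702 + 3*I*√22) = -274365468 + 1172502*I*√22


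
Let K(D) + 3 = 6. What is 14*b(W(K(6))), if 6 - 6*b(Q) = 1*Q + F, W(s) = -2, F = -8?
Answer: 112/3 ≈ 37.333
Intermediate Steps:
K(D) = 3 (K(D) = -3 + 6 = 3)
b(Q) = 7/3 - Q/6 (b(Q) = 1 - (1*Q - 8)/6 = 1 - (Q - 8)/6 = 1 - (-8 + Q)/6 = 1 + (4/3 - Q/6) = 7/3 - Q/6)
14*b(W(K(6))) = 14*(7/3 - ⅙*(-2)) = 14*(7/3 + ⅓) = 14*(8/3) = 112/3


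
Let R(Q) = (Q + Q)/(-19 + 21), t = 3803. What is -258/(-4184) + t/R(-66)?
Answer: -3973681/69036 ≈ -57.560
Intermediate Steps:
R(Q) = Q (R(Q) = (2*Q)/2 = (2*Q)*(½) = Q)
-258/(-4184) + t/R(-66) = -258/(-4184) + 3803/(-66) = -258*(-1/4184) + 3803*(-1/66) = 129/2092 - 3803/66 = -3973681/69036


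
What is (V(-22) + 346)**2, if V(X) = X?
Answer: 104976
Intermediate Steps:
(V(-22) + 346)**2 = (-22 + 346)**2 = 324**2 = 104976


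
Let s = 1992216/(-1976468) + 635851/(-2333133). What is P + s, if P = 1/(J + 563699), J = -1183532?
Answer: -305001817628698826/238189565438166771 ≈ -1.2805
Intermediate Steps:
s = -1476211011749/1152840678561 (s = 1992216*(-1/1976468) + 635851*(-1/2333133) = -498054/494117 - 635851/2333133 = -1476211011749/1152840678561 ≈ -1.2805)
P = -1/619833 (P = 1/(-1183532 + 563699) = 1/(-619833) = -1/619833 ≈ -1.6133e-6)
P + s = -1/619833 - 1476211011749/1152840678561 = -305001817628698826/238189565438166771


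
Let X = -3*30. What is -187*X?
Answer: 16830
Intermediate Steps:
X = -90
-187*X = -187*(-90) = 16830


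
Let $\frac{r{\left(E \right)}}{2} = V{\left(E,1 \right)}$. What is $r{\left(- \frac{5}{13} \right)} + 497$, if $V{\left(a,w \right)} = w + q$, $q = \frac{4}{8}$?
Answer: $500$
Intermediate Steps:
$q = \frac{1}{2}$ ($q = 4 \cdot \frac{1}{8} = \frac{1}{2} \approx 0.5$)
$V{\left(a,w \right)} = \frac{1}{2} + w$ ($V{\left(a,w \right)} = w + \frac{1}{2} = \frac{1}{2} + w$)
$r{\left(E \right)} = 3$ ($r{\left(E \right)} = 2 \left(\frac{1}{2} + 1\right) = 2 \cdot \frac{3}{2} = 3$)
$r{\left(- \frac{5}{13} \right)} + 497 = 3 + 497 = 500$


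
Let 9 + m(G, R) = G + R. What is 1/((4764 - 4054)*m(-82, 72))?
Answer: -1/13490 ≈ -7.4129e-5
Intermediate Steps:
m(G, R) = -9 + G + R (m(G, R) = -9 + (G + R) = -9 + G + R)
1/((4764 - 4054)*m(-82, 72)) = 1/((4764 - 4054)*(-9 - 82 + 72)) = 1/(710*(-19)) = (1/710)*(-1/19) = -1/13490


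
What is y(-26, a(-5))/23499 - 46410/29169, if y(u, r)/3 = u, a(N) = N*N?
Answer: -5782348/3626679 ≈ -1.5944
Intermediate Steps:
a(N) = N**2
y(u, r) = 3*u
y(-26, a(-5))/23499 - 46410/29169 = (3*(-26))/23499 - 46410/29169 = -78*1/23499 - 46410*1/29169 = -26/7833 - 2210/1389 = -5782348/3626679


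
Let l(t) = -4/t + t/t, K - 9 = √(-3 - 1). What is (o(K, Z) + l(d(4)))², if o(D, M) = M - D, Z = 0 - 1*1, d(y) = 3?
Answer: 925/9 + 124*I/3 ≈ 102.78 + 41.333*I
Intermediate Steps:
Z = -1 (Z = 0 - 1 = -1)
K = 9 + 2*I (K = 9 + √(-3 - 1) = 9 + √(-4) = 9 + 2*I ≈ 9.0 + 2.0*I)
l(t) = 1 - 4/t (l(t) = -4/t + 1 = 1 - 4/t)
(o(K, Z) + l(d(4)))² = ((-1 - (9 + 2*I)) + (-4 + 3)/3)² = ((-1 + (-9 - 2*I)) + (⅓)*(-1))² = ((-10 - 2*I) - ⅓)² = (-31/3 - 2*I)²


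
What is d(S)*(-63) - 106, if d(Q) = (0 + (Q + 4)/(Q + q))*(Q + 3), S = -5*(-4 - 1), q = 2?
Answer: -6002/3 ≈ -2000.7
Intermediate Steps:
S = 25 (S = -5*(-5) = 25)
d(Q) = (3 + Q)*(4 + Q)/(2 + Q) (d(Q) = (0 + (Q + 4)/(Q + 2))*(Q + 3) = (0 + (4 + Q)/(2 + Q))*(3 + Q) = ((4 + Q)/(2 + Q))*(3 + Q) = (3 + Q)*(4 + Q)/(2 + Q))
d(S)*(-63) - 106 = ((12 + 25² + 7*25)/(2 + 25))*(-63) - 106 = ((12 + 625 + 175)/27)*(-63) - 106 = ((1/27)*812)*(-63) - 106 = (812/27)*(-63) - 106 = -5684/3 - 106 = -6002/3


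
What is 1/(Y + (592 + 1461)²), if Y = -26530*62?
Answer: 1/2569949 ≈ 3.8911e-7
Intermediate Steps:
Y = -1644860
1/(Y + (592 + 1461)²) = 1/(-1644860 + (592 + 1461)²) = 1/(-1644860 + 2053²) = 1/(-1644860 + 4214809) = 1/2569949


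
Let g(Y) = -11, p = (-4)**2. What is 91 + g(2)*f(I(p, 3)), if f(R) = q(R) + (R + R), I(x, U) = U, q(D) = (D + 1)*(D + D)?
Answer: -239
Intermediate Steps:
p = 16
q(D) = 2*D*(1 + D) (q(D) = (1 + D)*(2*D) = 2*D*(1 + D))
f(R) = 2*R + 2*R*(1 + R) (f(R) = 2*R*(1 + R) + (R + R) = 2*R*(1 + R) + 2*R = 2*R + 2*R*(1 + R))
91 + g(2)*f(I(p, 3)) = 91 - 22*3*(2 + 3) = 91 - 22*3*5 = 91 - 11*30 = 91 - 330 = -239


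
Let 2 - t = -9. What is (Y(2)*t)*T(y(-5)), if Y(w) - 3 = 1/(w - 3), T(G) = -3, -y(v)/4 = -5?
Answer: -66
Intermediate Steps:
y(v) = 20 (y(v) = -4*(-5) = 20)
t = 11 (t = 2 - 1*(-9) = 2 + 9 = 11)
Y(w) = 3 + 1/(-3 + w) (Y(w) = 3 + 1/(w - 3) = 3 + 1/(-3 + w))
(Y(2)*t)*T(y(-5)) = (((-8 + 3*2)/(-3 + 2))*11)*(-3) = (((-8 + 6)/(-1))*11)*(-3) = (-1*(-2)*11)*(-3) = (2*11)*(-3) = 22*(-3) = -66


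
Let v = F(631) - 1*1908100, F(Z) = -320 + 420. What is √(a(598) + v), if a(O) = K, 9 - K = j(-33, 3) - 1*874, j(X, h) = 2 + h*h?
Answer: 2*I*√476782 ≈ 1381.0*I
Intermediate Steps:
j(X, h) = 2 + h²
F(Z) = 100
K = 872 (K = 9 - ((2 + 3²) - 1*874) = 9 - ((2 + 9) - 874) = 9 - (11 - 874) = 9 - 1*(-863) = 9 + 863 = 872)
a(O) = 872
v = -1908000 (v = 100 - 1*1908100 = 100 - 1908100 = -1908000)
√(a(598) + v) = √(872 - 1908000) = √(-1907128) = 2*I*√476782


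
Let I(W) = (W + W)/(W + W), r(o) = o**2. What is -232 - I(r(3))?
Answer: -233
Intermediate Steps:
I(W) = 1 (I(W) = (2*W)/((2*W)) = (2*W)*(1/(2*W)) = 1)
-232 - I(r(3)) = -232 - 1*1 = -232 - 1 = -233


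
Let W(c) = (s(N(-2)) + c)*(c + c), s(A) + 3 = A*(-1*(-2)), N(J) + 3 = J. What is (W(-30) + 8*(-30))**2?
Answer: 5475600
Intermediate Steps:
N(J) = -3 + J
s(A) = -3 + 2*A (s(A) = -3 + A*(-1*(-2)) = -3 + A*2 = -3 + 2*A)
W(c) = 2*c*(-13 + c) (W(c) = ((-3 + 2*(-3 - 2)) + c)*(c + c) = ((-3 + 2*(-5)) + c)*(2*c) = ((-3 - 10) + c)*(2*c) = (-13 + c)*(2*c) = 2*c*(-13 + c))
(W(-30) + 8*(-30))**2 = (2*(-30)*(-13 - 30) + 8*(-30))**2 = (2*(-30)*(-43) - 240)**2 = (2580 - 240)**2 = 2340**2 = 5475600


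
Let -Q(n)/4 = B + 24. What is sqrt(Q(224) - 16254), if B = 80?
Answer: I*sqrt(16670) ≈ 129.11*I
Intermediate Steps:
Q(n) = -416 (Q(n) = -4*(80 + 24) = -4*104 = -416)
sqrt(Q(224) - 16254) = sqrt(-416 - 16254) = sqrt(-16670) = I*sqrt(16670)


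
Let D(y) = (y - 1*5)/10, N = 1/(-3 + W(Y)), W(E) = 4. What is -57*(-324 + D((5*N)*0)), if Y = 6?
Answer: 36993/2 ≈ 18497.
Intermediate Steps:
N = 1 (N = 1/(-3 + 4) = 1/1 = 1)
D(y) = -1/2 + y/10 (D(y) = (y - 5)*(1/10) = (-5 + y)*(1/10) = -1/2 + y/10)
-57*(-324 + D((5*N)*0)) = -57*(-324 + (-1/2 + ((5*1)*0)/10)) = -57*(-324 + (-1/2 + (5*0)/10)) = -57*(-324 + (-1/2 + (1/10)*0)) = -57*(-324 + (-1/2 + 0)) = -57*(-324 - 1/2) = -57*(-649/2) = 36993/2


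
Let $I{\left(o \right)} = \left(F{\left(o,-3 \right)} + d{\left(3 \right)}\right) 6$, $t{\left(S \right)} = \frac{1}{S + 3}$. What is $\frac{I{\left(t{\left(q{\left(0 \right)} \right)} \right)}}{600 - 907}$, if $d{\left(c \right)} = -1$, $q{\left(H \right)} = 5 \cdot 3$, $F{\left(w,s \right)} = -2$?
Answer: $\frac{18}{307} \approx 0.058632$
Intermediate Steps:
$q{\left(H \right)} = 15$
$t{\left(S \right)} = \frac{1}{3 + S}$
$I{\left(o \right)} = -18$ ($I{\left(o \right)} = \left(-2 - 1\right) 6 = \left(-3\right) 6 = -18$)
$\frac{I{\left(t{\left(q{\left(0 \right)} \right)} \right)}}{600 - 907} = \frac{1}{600 - 907} \left(-18\right) = \frac{1}{-307} \left(-18\right) = \left(- \frac{1}{307}\right) \left(-18\right) = \frac{18}{307}$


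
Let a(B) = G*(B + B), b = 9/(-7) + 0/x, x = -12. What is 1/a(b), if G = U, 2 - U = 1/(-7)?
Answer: -49/270 ≈ -0.18148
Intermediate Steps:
U = 15/7 (U = 2 - 1/(-7) = 2 - 1*(-⅐) = 2 + ⅐ = 15/7 ≈ 2.1429)
G = 15/7 ≈ 2.1429
b = -9/7 (b = 9/(-7) + 0/(-12) = 9*(-⅐) + 0*(-1/12) = -9/7 + 0 = -9/7 ≈ -1.2857)
a(B) = 30*B/7 (a(B) = 15*(B + B)/7 = 15*(2*B)/7 = 30*B/7)
1/a(b) = 1/((30/7)*(-9/7)) = 1/(-270/49) = -49/270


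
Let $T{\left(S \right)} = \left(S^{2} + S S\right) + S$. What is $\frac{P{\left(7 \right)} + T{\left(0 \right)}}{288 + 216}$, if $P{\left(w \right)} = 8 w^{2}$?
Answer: $\frac{7}{9} \approx 0.77778$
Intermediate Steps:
$T{\left(S \right)} = S + 2 S^{2}$ ($T{\left(S \right)} = \left(S^{2} + S^{2}\right) + S = 2 S^{2} + S = S + 2 S^{2}$)
$\frac{P{\left(7 \right)} + T{\left(0 \right)}}{288 + 216} = \frac{8 \cdot 7^{2} + 0 \left(1 + 2 \cdot 0\right)}{288 + 216} = \frac{8 \cdot 49 + 0 \left(1 + 0\right)}{504} = \left(392 + 0 \cdot 1\right) \frac{1}{504} = \left(392 + 0\right) \frac{1}{504} = 392 \cdot \frac{1}{504} = \frac{7}{9}$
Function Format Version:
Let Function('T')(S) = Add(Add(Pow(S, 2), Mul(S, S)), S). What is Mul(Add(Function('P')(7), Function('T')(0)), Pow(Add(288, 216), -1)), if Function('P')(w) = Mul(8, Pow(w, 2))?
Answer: Rational(7, 9) ≈ 0.77778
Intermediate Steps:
Function('T')(S) = Add(S, Mul(2, Pow(S, 2))) (Function('T')(S) = Add(Add(Pow(S, 2), Pow(S, 2)), S) = Add(Mul(2, Pow(S, 2)), S) = Add(S, Mul(2, Pow(S, 2))))
Mul(Add(Function('P')(7), Function('T')(0)), Pow(Add(288, 216), -1)) = Mul(Add(Mul(8, Pow(7, 2)), Mul(0, Add(1, Mul(2, 0)))), Pow(Add(288, 216), -1)) = Mul(Add(Mul(8, 49), Mul(0, Add(1, 0))), Pow(504, -1)) = Mul(Add(392, Mul(0, 1)), Rational(1, 504)) = Mul(Add(392, 0), Rational(1, 504)) = Mul(392, Rational(1, 504)) = Rational(7, 9)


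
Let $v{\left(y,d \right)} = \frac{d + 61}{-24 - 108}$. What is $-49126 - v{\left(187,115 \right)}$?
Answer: $- \frac{147374}{3} \approx -49125.0$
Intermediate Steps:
$v{\left(y,d \right)} = - \frac{61}{132} - \frac{d}{132}$ ($v{\left(y,d \right)} = \frac{61 + d}{-132} = \left(61 + d\right) \left(- \frac{1}{132}\right) = - \frac{61}{132} - \frac{d}{132}$)
$-49126 - v{\left(187,115 \right)} = -49126 - \left(- \frac{61}{132} - \frac{115}{132}\right) = -49126 - - \frac{4}{3} = -49126 + \frac{4}{3} = - \frac{147374}{3}$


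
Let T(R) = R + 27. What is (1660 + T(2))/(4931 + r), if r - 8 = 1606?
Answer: 1689/6545 ≈ 0.25806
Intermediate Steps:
r = 1614 (r = 8 + 1606 = 1614)
T(R) = 27 + R
(1660 + T(2))/(4931 + r) = (1660 + (27 + 2))/(4931 + 1614) = (1660 + 29)/6545 = 1689*(1/6545) = 1689/6545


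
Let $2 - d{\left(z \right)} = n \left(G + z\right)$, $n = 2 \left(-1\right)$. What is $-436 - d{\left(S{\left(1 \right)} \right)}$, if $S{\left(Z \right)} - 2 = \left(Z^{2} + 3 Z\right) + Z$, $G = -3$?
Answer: $-446$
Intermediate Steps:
$n = -2$
$S{\left(Z \right)} = 2 + Z^{2} + 4 Z$ ($S{\left(Z \right)} = 2 + \left(\left(Z^{2} + 3 Z\right) + Z\right) = 2 + \left(Z^{2} + 4 Z\right) = 2 + Z^{2} + 4 Z$)
$d{\left(z \right)} = -4 + 2 z$ ($d{\left(z \right)} = 2 - - 2 \left(-3 + z\right) = 2 - \left(6 - 2 z\right) = 2 + \left(-6 + 2 z\right) = -4 + 2 z$)
$-436 - d{\left(S{\left(1 \right)} \right)} = -436 - \left(-4 + 2 \left(2 + 1^{2} + 4 \cdot 1\right)\right) = -436 - \left(-4 + 2 \left(2 + 1 + 4\right)\right) = -436 - \left(-4 + 2 \cdot 7\right) = -436 - \left(-4 + 14\right) = -436 - 10 = -446$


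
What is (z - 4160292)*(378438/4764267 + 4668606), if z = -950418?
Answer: -742973170019616800/31139 ≈ -2.3860e+13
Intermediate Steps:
(z - 4160292)*(378438/4764267 + 4668606) = (-950418 - 4160292)*(378438/4764267 + 4668606) = -5110710*(378438*(1/4764267) + 4668606) = -5110710*(126146/1588089 + 4668606) = -5110710*7414161960080/1588089 = -742973170019616800/31139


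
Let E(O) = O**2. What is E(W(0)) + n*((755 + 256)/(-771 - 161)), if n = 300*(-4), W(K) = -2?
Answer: 304232/233 ≈ 1305.7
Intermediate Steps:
n = -1200
E(W(0)) + n*((755 + 256)/(-771 - 161)) = (-2)**2 - 1200*(755 + 256)/(-771 - 161) = 4 - 1213200/(-932) = 4 - 1213200*(-1)/932 = 4 - 1200*(-1011/932) = 4 + 303300/233 = 304232/233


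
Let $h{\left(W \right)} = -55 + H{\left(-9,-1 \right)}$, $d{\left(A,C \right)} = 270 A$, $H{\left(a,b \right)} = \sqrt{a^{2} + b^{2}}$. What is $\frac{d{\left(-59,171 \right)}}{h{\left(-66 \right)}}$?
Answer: $\frac{32450}{109} + \frac{590 \sqrt{82}}{109} \approx 346.72$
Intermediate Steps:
$h{\left(W \right)} = -55 + \sqrt{82}$ ($h{\left(W \right)} = -55 + \sqrt{\left(-9\right)^{2} + \left(-1\right)^{2}} = -55 + \sqrt{81 + 1} = -55 + \sqrt{82}$)
$\frac{d{\left(-59,171 \right)}}{h{\left(-66 \right)}} = \frac{270 \left(-59\right)}{-55 + \sqrt{82}} = - \frac{15930}{-55 + \sqrt{82}}$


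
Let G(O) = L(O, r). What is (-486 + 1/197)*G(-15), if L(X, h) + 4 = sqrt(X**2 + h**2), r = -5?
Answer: 382964/197 - 478705*sqrt(10)/197 ≈ -5740.3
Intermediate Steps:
L(X, h) = -4 + sqrt(X**2 + h**2)
G(O) = -4 + sqrt(25 + O**2) (G(O) = -4 + sqrt(O**2 + (-5)**2) = -4 + sqrt(O**2 + 25) = -4 + sqrt(25 + O**2))
(-486 + 1/197)*G(-15) = (-486 + 1/197)*(-4 + sqrt(25 + (-15)**2)) = (-486 + 1/197)*(-4 + sqrt(25 + 225)) = -95741*(-4 + sqrt(250))/197 = -95741*(-4 + 5*sqrt(10))/197 = 382964/197 - 478705*sqrt(10)/197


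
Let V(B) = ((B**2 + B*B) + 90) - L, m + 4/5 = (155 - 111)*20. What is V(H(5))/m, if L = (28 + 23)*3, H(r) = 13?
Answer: 1375/4396 ≈ 0.31278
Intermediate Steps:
L = 153 (L = 51*3 = 153)
m = 4396/5 (m = -4/5 + (155 - 111)*20 = -4/5 + 44*20 = -4/5 + 880 = 4396/5 ≈ 879.20)
V(B) = -63 + 2*B**2 (V(B) = ((B**2 + B*B) + 90) - 1*153 = ((B**2 + B**2) + 90) - 153 = (2*B**2 + 90) - 153 = (90 + 2*B**2) - 153 = -63 + 2*B**2)
V(H(5))/m = (-63 + 2*13**2)/(4396/5) = (-63 + 2*169)*(5/4396) = (-63 + 338)*(5/4396) = 275*(5/4396) = 1375/4396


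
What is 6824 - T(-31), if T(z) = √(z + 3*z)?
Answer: 6824 - 2*I*√31 ≈ 6824.0 - 11.136*I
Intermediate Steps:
T(z) = 2*√z (T(z) = √(4*z) = 2*√z)
6824 - T(-31) = 6824 - 2*√(-31) = 6824 - 2*I*√31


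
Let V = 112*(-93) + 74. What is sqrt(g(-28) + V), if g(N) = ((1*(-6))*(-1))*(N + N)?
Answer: I*sqrt(10678) ≈ 103.33*I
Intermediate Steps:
V = -10342 (V = -10416 + 74 = -10342)
g(N) = 12*N (g(N) = (-6*(-1))*(2*N) = 6*(2*N) = 12*N)
sqrt(g(-28) + V) = sqrt(12*(-28) - 10342) = sqrt(-336 - 10342) = sqrt(-10678) = I*sqrt(10678)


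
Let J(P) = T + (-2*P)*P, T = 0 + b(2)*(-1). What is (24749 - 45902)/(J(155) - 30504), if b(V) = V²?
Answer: 7051/26186 ≈ 0.26927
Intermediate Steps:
T = -4 (T = 0 + 2²*(-1) = 0 + 4*(-1) = 0 - 4 = -4)
J(P) = -4 - 2*P² (J(P) = -4 + (-2*P)*P = -4 - 2*P²)
(24749 - 45902)/(J(155) - 30504) = (24749 - 45902)/((-4 - 2*155²) - 30504) = -21153/((-4 - 2*24025) - 30504) = -21153/((-4 - 48050) - 30504) = -21153/(-48054 - 30504) = -21153/(-78558) = -21153*(-1/78558) = 7051/26186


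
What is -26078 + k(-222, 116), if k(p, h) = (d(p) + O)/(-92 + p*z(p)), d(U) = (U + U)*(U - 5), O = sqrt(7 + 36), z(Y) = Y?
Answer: -320682047/12298 + sqrt(43)/49192 ≈ -26076.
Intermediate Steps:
O = sqrt(43) ≈ 6.5574
d(U) = 2*U*(-5 + U) (d(U) = (2*U)*(-5 + U) = 2*U*(-5 + U))
k(p, h) = (sqrt(43) + 2*p*(-5 + p))/(-92 + p**2) (k(p, h) = (2*p*(-5 + p) + sqrt(43))/(-92 + p*p) = (sqrt(43) + 2*p*(-5 + p))/(-92 + p**2))
-26078 + k(-222, 116) = -26078 + (sqrt(43) + 2*(-222)*(-5 - 222))/(-92 + (-222)**2) = -26078 + (sqrt(43) + 2*(-222)*(-227))/(-92 + 49284) = -26078 + (sqrt(43) + 100788)/49192 = -26078 + (100788 + sqrt(43))/49192 = -26078 + (25197/12298 + sqrt(43)/49192) = -320682047/12298 + sqrt(43)/49192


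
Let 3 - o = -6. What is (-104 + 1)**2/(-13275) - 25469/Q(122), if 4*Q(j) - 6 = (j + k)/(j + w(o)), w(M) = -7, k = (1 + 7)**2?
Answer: -12961311832/969075 ≈ -13375.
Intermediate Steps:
o = 9 (o = 3 - 1*(-6) = 3 + 6 = 9)
k = 64 (k = 8**2 = 64)
Q(j) = 3/2 + (64 + j)/(4*(-7 + j)) (Q(j) = 3/2 + ((j + 64)/(j - 7))/4 = 3/2 + ((64 + j)/(-7 + j))/4 = 3/2 + (64 + j)/(4*(-7 + j)))
(-104 + 1)**2/(-13275) - 25469/Q(122) = (-104 + 1)**2/(-13275) - 25469*4*(-7 + 122)/(22 + 7*122) = (-103)**2*(-1/13275) - 25469*460/(22 + 854) = 10609*(-1/13275) - 25469/((1/4)*(1/115)*876) = -10609/13275 - 25469/219/115 = -10609/13275 - 25469*115/219 = -10609/13275 - 2928935/219 = -12961311832/969075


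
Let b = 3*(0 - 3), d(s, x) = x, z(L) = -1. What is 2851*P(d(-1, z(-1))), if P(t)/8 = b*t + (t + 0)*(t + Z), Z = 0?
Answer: 228080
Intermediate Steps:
b = -9 (b = 3*(-3) = -9)
P(t) = -72*t + 8*t² (P(t) = 8*(-9*t + (t + 0)*(t + 0)) = 8*(-9*t + t*t) = 8*(-9*t + t²) = 8*(t² - 9*t) = -72*t + 8*t²)
2851*P(d(-1, z(-1))) = 2851*(8*(-1)*(-9 - 1)) = 2851*(8*(-1)*(-10)) = 2851*80 = 228080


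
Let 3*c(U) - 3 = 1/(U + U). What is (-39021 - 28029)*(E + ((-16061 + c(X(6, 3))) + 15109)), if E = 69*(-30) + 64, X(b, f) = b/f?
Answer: 396522525/2 ≈ 1.9826e+8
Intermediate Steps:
c(U) = 1 + 1/(6*U) (c(U) = 1 + 1/(3*(U + U)) = 1 + 1/(3*((2*U))) = 1 + (1/(2*U))/3 = 1 + 1/(6*U))
E = -2006 (E = -2070 + 64 = -2006)
(-39021 - 28029)*(E + ((-16061 + c(X(6, 3))) + 15109)) = (-39021 - 28029)*(-2006 + ((-16061 + (⅙ + 6/3)/((6/3))) + 15109)) = -67050*(-2006 + ((-16061 + (⅙ + 6*(⅓))/((6*(⅓)))) + 15109)) = -67050*(-2006 + ((-16061 + (⅙ + 2)/2) + 15109)) = -67050*(-2006 + ((-16061 + (½)*(13/6)) + 15109)) = -67050*(-2006 + ((-16061 + 13/12) + 15109)) = -67050*(-2006 + (-192719/12 + 15109)) = -67050*(-2006 - 11411/12) = -67050*(-35483/12) = 396522525/2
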